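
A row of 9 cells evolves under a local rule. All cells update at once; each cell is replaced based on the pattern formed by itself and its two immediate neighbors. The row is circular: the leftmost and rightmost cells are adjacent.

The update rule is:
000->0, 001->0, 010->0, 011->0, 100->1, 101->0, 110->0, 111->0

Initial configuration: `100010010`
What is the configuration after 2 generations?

generation 1: 010001000
generation 2: 001000100

001000100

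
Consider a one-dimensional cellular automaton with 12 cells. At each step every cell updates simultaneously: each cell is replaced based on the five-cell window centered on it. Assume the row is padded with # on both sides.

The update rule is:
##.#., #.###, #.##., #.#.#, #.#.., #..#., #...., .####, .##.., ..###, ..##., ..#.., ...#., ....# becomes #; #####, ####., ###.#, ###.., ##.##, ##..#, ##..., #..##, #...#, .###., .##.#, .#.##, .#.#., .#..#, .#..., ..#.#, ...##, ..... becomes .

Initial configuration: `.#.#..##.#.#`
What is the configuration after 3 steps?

##.#..#.##.#
..##.#..#..#
..#.##.##..#

..#.##.##..#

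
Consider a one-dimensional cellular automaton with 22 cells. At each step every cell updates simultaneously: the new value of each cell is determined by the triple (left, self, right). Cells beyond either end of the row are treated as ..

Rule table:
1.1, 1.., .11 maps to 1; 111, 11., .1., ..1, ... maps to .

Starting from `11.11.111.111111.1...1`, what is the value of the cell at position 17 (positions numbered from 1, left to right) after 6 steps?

.

1.11.11..11.....1.1...
.11.11.1.1.1.....1.1..
.1.11.1.1.1.1.....1.1.
..11.1.1.1.1.1.....1.1
..1.1.1.1.1.1.1.....1.
...1.1.1.1.1.1.1.....1
position 17 holds .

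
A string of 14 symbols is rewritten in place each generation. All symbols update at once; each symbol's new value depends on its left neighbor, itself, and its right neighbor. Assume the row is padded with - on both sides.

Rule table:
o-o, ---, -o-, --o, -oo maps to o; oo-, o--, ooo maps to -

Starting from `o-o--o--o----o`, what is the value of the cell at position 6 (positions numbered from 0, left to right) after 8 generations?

ooo-oo-oo-oooo
o--oo-oo-oo---
o-oo-oo-oo--oo
ooo-oo-oo--oo-
o--oo-oo--oo--
o-oo-oo--oo--o
ooo-oo--oo--oo
o--oo--oo--oo-
position 6 holds -

-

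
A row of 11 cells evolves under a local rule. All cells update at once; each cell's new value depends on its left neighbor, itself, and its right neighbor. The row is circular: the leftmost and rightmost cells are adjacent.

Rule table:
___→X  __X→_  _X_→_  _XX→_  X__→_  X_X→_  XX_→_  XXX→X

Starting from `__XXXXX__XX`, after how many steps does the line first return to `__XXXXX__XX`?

4

step 1: ___XXX_____
step 2: XX__X__XXXX
step 3: X_______XXX
step 4: __XXXXX__XX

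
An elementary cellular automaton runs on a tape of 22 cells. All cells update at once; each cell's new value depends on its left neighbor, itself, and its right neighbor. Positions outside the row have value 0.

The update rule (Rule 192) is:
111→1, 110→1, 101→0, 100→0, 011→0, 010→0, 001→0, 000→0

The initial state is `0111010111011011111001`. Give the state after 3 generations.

0011000011001001111000
0001000001000000111000
0000000000000000011000

0000000000000000011000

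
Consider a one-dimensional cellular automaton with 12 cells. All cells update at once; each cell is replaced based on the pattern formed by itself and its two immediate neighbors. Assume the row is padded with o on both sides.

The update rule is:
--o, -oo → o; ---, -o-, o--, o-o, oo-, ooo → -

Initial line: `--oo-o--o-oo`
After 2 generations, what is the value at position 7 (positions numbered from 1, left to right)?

o

-oo----o--o-
-o----o--o--
position 7 holds o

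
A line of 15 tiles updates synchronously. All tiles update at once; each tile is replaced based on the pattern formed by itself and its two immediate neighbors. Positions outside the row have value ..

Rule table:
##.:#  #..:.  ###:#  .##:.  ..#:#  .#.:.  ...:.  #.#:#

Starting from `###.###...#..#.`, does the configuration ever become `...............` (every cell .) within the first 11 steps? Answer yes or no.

no

step 1: .###.##..#..#..
step 2: #.###.#.#..#...
step 3: .#.###.#..#....
step 4: #.#.###..#.....
step 5: .#.#.##.#......
step 6: #.#.#.##.......
step 7: .#.#.#.#.......
step 8: #.#.#.#........
step 9: .#.#.#.........
step 10: #.#.#..........
step 11: .#.#...........
step 11 is .#.#..........., still not uniform .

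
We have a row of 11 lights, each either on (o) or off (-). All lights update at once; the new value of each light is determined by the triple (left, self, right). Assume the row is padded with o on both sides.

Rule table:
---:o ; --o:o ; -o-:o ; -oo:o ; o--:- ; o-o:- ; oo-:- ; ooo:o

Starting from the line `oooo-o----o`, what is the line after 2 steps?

oo--oo-oooo

ooo--o-oooo
oo--oo-oooo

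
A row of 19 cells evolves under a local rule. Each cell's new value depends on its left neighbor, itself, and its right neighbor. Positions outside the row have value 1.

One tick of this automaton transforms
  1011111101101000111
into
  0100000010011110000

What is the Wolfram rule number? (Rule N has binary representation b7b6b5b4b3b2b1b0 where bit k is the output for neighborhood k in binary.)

53

position 3: 111 → 0  (bit 7 = 0)
position 0: 110 → 0  (bit 6 = 0)
position 1: 101 → 1  (bit 5 = 1)
position 13: 100 → 1  (bit 4 = 1)
position 2: 011 → 0  (bit 3 = 0)
position 12: 010 → 1  (bit 2 = 1)
position 15: 001 → 0  (bit 1 = 0)
position 14: 000 → 1  (bit 0 = 1)
bits b7..b0 = 00110101 = 53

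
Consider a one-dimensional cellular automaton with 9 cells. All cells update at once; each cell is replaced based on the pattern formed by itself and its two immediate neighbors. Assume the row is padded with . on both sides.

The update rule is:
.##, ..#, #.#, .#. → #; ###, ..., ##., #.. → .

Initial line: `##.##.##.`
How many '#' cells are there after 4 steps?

step 1: #.##.##..
step 2: ###.##...
step 3: #..##....
step 4: #.##.....
count of #: 3

3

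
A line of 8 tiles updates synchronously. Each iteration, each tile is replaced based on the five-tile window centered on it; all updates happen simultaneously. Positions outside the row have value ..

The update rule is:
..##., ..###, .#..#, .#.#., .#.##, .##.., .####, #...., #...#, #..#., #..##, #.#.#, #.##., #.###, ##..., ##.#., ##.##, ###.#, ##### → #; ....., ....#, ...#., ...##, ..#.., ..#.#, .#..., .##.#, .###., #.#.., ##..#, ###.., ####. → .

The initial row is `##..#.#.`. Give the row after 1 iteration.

##.#.#..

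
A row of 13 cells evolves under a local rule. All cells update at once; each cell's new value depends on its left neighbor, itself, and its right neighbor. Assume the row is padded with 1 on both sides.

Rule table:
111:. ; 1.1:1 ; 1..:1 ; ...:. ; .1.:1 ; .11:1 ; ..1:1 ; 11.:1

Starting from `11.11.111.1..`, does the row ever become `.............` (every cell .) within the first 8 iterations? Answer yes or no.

yes

.111111.11111
11....111....
.11..11.11..1
1111111111111
.............
all cells are . at iteration 5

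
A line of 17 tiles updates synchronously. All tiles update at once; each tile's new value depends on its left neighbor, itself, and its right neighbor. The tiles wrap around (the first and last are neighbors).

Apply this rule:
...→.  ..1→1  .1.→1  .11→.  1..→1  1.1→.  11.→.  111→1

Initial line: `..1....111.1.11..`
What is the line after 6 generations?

.111..1.1..1...1.
1.1.111.11111.111
..1..1...111...11
1111111.1.1.1.1..
.11111..1.1.1.111
..111.111.1.1..1.

..111.111.1.1..1.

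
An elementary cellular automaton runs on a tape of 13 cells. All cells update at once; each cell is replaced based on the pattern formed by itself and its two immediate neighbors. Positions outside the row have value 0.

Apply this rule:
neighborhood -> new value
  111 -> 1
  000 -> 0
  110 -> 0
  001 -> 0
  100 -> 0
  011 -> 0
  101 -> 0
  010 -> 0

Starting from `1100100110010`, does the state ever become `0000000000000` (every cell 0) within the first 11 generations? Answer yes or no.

0000000000000
all cells are 0 at generation 1

yes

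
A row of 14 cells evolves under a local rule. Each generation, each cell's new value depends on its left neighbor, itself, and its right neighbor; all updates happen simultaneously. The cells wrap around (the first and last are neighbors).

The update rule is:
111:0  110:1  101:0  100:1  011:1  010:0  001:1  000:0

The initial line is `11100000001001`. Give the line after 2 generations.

11111000100101

00110000010111
11111000100101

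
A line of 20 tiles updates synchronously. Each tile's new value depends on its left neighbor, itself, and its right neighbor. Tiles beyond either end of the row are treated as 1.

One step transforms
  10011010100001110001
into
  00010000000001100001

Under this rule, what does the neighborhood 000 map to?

At position 10 the neighborhood is 000; the next row has 0 there.

0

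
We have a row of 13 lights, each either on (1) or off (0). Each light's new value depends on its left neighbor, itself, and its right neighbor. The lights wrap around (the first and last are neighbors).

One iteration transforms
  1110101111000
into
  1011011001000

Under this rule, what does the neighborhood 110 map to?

1

At position 2 the neighborhood is 110; the next row has 1 there.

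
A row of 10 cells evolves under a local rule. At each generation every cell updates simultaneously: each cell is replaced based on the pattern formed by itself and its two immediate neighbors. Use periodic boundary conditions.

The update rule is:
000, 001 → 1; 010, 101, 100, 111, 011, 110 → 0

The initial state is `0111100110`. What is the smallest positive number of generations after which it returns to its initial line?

1000001000
0011110011
0100000100
1001111001
0010000010
1100111100
0001000001
0110011110
1000100000
0011001111
0100010000
1001100111
0010001000
1100110011
0001000100
1110011001
0000100010
1111001100
0000010001
0111100110

20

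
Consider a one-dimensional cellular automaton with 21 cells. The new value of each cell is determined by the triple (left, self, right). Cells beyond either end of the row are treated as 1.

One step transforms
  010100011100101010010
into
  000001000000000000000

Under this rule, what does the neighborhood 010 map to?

At position 1 the neighborhood is 010; the next row has 0 there.

0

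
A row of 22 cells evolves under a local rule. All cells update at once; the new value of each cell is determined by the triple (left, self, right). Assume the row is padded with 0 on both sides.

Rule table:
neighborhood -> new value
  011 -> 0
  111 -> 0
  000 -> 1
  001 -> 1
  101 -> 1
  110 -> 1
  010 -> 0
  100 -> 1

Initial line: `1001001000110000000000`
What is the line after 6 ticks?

1010100110000000000110

tick 1: 0110110111011111111111
tick 2: 1011011001100000000001
tick 3: 0101101110111111111110
tick 4: 1010110011000000000011
tick 5: 0101011101111111111101
tick 6: 1010100110000000000110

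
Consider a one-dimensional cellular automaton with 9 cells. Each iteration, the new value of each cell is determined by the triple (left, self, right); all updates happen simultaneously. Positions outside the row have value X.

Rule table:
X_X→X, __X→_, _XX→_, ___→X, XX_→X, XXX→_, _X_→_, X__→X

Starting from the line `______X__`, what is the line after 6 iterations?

XXXXX__X_
____XX__X
XXX__XX__
__XX__XX_
X__XX__XX
XX__XX___

XX__XX___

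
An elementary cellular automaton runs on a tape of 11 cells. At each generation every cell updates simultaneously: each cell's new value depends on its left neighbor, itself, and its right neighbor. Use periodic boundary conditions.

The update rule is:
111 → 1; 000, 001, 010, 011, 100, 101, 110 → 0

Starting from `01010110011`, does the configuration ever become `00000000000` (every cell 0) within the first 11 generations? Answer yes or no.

yes

00000000000
all cells are 0 at generation 1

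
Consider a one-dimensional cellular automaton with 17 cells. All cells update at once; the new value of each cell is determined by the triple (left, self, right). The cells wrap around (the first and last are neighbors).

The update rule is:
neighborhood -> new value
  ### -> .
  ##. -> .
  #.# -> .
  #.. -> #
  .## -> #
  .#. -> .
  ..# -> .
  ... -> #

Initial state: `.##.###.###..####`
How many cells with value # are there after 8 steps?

.#..#...#..#.#...
..#..##..#....###
#..#.#.#..###.#..
.#......#.#....#.
..#####....###..#
#.#....###.#..#..
...###.#....#..#.
##.#....###..#..#
count of #: 8

8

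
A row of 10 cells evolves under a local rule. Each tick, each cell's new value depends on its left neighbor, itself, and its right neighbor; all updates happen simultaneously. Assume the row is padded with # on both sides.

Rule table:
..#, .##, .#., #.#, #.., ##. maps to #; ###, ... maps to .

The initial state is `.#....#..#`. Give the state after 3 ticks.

###..##..#

###..#####
..####....
###..##..#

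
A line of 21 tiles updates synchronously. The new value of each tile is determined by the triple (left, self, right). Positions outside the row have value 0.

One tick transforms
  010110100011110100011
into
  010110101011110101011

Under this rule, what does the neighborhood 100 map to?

At position 7 the neighborhood is 100; the next row has 0 there.

0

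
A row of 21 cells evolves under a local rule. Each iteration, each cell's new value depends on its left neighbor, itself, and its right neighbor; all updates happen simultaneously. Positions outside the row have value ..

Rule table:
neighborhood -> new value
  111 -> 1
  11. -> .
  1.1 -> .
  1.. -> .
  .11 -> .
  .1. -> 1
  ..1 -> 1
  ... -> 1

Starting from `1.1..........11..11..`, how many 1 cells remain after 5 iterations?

8

1.1.111111111...1...1
1.1..1111111..111.111
1.1.1.11111..1.1...1.
1.1.1..111..11.1.111.
1.1.1.1.1..1...1..1..
count of 1: 8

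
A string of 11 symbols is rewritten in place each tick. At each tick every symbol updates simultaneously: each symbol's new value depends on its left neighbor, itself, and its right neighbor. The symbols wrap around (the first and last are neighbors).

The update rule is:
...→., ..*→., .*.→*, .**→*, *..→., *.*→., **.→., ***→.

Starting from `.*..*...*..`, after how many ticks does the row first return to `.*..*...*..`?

.*..*...*..

1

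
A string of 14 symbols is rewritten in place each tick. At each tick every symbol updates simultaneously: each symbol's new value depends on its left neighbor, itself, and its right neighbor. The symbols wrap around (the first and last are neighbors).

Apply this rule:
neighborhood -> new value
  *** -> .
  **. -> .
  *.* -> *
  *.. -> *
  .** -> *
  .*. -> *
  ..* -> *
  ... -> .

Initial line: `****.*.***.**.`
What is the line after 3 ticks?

****.*.**..**.

*...****..**.*
.*.**...***.**
****.*.**..**.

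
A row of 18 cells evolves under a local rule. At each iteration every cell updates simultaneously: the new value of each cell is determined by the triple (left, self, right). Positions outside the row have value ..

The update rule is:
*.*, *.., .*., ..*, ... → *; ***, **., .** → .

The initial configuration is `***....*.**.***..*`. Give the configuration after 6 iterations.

iteration 1: ...******..*...***
iteration 2: ***......******...
iteration 3: ...******......***
iteration 4: ***......******...  (repeats iteration 2; period 2)
iteration 6: ***......******...

***......******...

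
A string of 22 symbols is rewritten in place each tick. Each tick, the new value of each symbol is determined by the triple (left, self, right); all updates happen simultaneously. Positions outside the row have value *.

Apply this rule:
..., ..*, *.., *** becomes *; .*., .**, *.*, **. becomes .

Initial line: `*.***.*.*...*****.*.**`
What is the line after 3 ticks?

**...***...***...***..

...*.....***.***.....*
***.*****.*...*.*****.
**...***...***...***..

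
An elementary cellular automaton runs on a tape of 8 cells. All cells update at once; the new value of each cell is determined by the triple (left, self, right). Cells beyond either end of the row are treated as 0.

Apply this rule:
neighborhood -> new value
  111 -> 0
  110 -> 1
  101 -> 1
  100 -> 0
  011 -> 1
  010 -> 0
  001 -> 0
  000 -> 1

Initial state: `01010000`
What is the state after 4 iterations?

iteration 1: 00100111
iteration 2: 10000101
iteration 3: 00110010
iteration 4: 10110000

10110000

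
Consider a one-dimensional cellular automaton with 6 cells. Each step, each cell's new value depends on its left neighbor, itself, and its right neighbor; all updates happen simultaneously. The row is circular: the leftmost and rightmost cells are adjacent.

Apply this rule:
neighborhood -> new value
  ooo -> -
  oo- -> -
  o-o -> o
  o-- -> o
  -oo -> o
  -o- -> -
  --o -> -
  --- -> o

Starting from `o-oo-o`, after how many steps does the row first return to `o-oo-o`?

3

-oo-oo
oo-oo-
o-oo-o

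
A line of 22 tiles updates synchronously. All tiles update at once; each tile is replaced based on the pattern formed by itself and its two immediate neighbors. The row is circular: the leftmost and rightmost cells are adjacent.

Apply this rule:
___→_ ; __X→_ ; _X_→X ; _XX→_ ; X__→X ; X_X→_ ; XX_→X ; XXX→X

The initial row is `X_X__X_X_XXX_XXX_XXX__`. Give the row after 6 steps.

X_XX_X_X__XX__XX__XXX_
X__X_X_XX__XX__XX__XX_
XX_X_X__XX__XX__XX__X_
_X_X_XX__XX__XX__XX_X_
_X_X__XX__XX__XX__X_XX
_X_XX__XX__XX__XX_X__X

_X_XX__XX__XX__XX_X__X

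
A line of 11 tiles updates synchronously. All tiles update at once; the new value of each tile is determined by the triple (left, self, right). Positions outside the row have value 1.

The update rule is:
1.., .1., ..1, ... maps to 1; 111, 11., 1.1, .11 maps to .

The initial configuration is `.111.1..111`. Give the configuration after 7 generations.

.....111...
11111...111
.....111...  (repeats generation 1; period 2)
generation 7: .....111...

.....111...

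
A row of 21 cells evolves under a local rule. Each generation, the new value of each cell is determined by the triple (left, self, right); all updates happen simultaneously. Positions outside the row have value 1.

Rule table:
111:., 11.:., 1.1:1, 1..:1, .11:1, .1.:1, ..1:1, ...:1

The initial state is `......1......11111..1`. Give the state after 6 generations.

generation 1: 11111111111111....111
generation 2: ..............11111..
generation 3: 111111111111111....11
generation 4: ...............11111.
generation 5: 1111111111111111....1
generation 6: ................11111

................11111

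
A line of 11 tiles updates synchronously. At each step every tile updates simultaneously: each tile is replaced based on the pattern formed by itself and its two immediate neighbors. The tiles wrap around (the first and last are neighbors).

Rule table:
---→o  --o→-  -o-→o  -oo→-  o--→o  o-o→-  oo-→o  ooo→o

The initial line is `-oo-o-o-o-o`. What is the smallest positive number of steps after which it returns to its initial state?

22

--o-o-o-o-o
o-o-o-o-o-o
o-o-o-o-o--
o-o-o-o-oo-
o-o-o-o--o-
o-o-o-oo-o-
o-o-o--o-o-
o-o-oo-o-o-
o-o--o-o-o-
o-oo-o-o-o-
o--o-o-o-o-
oo-o-o-o-o-
-o-o-o-o-o-
-o-o-o-o-oo
-o-o-o-o--o
-o-o-o-oo-o
-o-o-o--o-o
-o-o-oo-o-o
-o-o--o-o-o
-o-oo-o-o-o
-o--o-o-o-o
-oo-o-o-o-o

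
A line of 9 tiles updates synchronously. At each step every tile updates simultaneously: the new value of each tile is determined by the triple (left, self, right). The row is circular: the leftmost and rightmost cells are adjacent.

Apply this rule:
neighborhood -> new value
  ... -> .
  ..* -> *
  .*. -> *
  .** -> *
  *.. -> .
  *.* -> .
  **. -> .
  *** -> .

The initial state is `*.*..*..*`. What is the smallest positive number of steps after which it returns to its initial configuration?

18

..*.**.**
.**.*..*.
**..*.**.
*..**.*..
*.**..*.*
..*..**.*
.**.**..*
.*..*..**
.*.**.**.
**.*..*..
*..*.**.*
..**.*..*
.**..*.**
.*..**.*.
**.**..*.
*..*..**.
*.**.**..
*.*..*..*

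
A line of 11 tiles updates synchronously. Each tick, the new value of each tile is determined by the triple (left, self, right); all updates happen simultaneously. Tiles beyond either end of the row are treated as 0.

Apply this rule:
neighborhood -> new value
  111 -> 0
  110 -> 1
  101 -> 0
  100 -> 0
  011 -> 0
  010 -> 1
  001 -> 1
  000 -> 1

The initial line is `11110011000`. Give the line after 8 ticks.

11110101001

00010101011
11110101001
00010101011  (repeats tick 1; period 2)
tick 8: 11110101001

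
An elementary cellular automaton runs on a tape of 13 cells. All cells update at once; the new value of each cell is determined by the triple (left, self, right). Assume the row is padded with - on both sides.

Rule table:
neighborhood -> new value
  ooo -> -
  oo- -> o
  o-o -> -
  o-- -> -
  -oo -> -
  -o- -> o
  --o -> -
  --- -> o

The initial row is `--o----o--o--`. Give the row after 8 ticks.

o-o--o-o--o-o

o-o-oo-o--o-o
o-o--o-o--o-o
o-o--o-o--o-o  (fixed point — unchanged through tick 8)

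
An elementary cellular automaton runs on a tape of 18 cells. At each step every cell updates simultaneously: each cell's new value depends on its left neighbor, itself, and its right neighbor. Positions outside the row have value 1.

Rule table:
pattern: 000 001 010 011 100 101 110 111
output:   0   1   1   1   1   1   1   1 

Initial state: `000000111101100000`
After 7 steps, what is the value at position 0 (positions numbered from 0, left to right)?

100001111111110001
110011111111111011
111111111111111111
111111111111111111  (fixed point — unchanged through step 7)
position 0 holds 1

1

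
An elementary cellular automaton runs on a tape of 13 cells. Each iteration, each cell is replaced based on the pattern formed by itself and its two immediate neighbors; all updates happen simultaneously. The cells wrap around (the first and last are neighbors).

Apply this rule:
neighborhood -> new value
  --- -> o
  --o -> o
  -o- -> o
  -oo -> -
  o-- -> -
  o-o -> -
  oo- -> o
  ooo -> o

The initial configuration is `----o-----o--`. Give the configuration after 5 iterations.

-o-oo-o-o-o-o

ooooo-ooooo-o
ooooo--oooo--
-oooo-o-ooo-o
--ooo-o--oo-o
-o-oo-o-o-o-o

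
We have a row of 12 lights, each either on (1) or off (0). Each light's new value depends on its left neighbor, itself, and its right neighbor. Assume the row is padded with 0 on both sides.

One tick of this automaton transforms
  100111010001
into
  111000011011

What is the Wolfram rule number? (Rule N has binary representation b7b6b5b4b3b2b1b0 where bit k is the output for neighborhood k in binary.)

22

position 4: 111 → 0  (bit 7 = 0)
position 5: 110 → 0  (bit 6 = 0)
position 6: 101 → 0  (bit 5 = 0)
position 1: 100 → 1  (bit 4 = 1)
position 3: 011 → 0  (bit 3 = 0)
position 0: 010 → 1  (bit 2 = 1)
position 2: 001 → 1  (bit 1 = 1)
position 9: 000 → 0  (bit 0 = 0)
bits b7..b0 = 00010110 = 22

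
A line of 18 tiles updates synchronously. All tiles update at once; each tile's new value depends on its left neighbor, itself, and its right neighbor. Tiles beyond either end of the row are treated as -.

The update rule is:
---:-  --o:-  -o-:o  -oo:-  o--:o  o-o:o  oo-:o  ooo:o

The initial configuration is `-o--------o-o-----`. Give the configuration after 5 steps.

-oo-------oooo----
--oo-------oooo---
---oo-------oooo--
----oo-------oooo-
-----oo-------oooo

-----oo-------oooo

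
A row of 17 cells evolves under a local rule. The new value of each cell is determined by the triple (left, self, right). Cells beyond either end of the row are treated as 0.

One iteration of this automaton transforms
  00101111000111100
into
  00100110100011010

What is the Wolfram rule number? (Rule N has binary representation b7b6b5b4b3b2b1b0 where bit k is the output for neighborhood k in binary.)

position 5: 111 → 1  (bit 7 = 1)
position 7: 110 → 0  (bit 6 = 0)
position 3: 101 → 0  (bit 5 = 0)
position 8: 100 → 1  (bit 4 = 1)
position 4: 011 → 0  (bit 3 = 0)
position 2: 010 → 1  (bit 2 = 1)
position 1: 001 → 0  (bit 1 = 0)
position 0: 000 → 0  (bit 0 = 0)
bits b7..b0 = 10010100 = 148

148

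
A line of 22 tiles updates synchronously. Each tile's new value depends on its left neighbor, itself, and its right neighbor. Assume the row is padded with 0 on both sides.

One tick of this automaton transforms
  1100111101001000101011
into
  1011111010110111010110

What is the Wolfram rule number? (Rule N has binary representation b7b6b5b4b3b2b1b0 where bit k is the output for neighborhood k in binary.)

187

position 5: 111 → 1  (bit 7 = 1)
position 1: 110 → 0  (bit 6 = 0)
position 8: 101 → 1  (bit 5 = 1)
position 2: 100 → 1  (bit 4 = 1)
position 0: 011 → 1  (bit 3 = 1)
position 9: 010 → 0  (bit 2 = 0)
position 3: 001 → 1  (bit 1 = 1)
position 14: 000 → 1  (bit 0 = 1)
bits b7..b0 = 10111011 = 187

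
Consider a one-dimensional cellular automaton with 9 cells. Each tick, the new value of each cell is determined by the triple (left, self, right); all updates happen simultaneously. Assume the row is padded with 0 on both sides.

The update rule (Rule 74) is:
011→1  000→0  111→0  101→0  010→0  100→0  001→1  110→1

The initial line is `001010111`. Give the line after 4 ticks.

000100000

tick 1: 010000101
tick 2: 100001000
tick 3: 000010000
tick 4: 000100000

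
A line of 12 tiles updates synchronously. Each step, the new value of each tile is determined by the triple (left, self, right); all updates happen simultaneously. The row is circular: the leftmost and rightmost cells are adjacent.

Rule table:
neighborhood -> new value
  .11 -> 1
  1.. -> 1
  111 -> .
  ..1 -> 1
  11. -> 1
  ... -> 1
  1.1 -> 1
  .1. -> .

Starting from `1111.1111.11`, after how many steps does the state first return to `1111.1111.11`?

2

...111..111.
1111.1111.11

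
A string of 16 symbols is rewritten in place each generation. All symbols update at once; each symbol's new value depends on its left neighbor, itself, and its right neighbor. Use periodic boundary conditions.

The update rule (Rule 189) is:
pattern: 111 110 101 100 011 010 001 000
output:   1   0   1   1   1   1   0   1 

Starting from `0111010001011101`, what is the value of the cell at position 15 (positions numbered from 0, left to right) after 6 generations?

1110111101111011
1101111011110111
1011110111101111
0111101111011111
1111011110111110
1110111101111101
position 15 holds 1

1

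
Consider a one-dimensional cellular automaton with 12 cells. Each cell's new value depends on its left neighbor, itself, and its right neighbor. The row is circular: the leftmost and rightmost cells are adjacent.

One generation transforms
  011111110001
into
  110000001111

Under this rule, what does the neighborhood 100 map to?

At position 8 the neighborhood is 100; the next row has 1 there.

1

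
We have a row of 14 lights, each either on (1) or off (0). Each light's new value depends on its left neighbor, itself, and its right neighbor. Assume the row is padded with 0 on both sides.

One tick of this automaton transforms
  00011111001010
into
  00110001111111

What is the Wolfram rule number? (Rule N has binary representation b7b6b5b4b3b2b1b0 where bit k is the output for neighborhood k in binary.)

126

position 4: 111 → 0  (bit 7 = 0)
position 7: 110 → 1  (bit 6 = 1)
position 11: 101 → 1  (bit 5 = 1)
position 8: 100 → 1  (bit 4 = 1)
position 3: 011 → 1  (bit 3 = 1)
position 10: 010 → 1  (bit 2 = 1)
position 2: 001 → 1  (bit 1 = 1)
position 0: 000 → 0  (bit 0 = 0)
bits b7..b0 = 01111110 = 126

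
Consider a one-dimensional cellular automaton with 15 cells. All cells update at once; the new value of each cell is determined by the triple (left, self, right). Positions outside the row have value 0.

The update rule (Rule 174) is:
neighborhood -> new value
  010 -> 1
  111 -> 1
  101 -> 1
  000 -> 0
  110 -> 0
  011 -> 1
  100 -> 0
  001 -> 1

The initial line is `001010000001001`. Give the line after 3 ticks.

111000001101100

011110000011011
111100000110110
111000001101100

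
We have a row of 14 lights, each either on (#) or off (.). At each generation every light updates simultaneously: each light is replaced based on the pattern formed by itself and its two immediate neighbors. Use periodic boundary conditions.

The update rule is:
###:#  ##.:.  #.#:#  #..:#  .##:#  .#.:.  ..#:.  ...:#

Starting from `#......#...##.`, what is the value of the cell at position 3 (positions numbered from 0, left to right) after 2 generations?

.#####..##.#.#
#####.#.#.#.#.
position 3 holds #

#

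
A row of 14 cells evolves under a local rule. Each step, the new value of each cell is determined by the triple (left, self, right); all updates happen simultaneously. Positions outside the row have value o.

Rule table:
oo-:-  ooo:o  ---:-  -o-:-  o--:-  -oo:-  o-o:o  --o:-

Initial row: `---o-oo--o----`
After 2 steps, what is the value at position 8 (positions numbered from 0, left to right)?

step 1: ----o---------
step 2: --------------
position 8 holds -

-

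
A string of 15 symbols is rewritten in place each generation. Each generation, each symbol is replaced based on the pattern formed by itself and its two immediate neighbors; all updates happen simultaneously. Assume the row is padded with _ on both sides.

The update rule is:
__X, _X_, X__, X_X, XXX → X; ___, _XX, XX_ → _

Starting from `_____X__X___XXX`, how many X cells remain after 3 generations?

9

generation 1: ____XXXXXX_X_X_
generation 2: ___X_XXXX_XXXXX
generation 3: __XXX_XX_X_XXX_
count of X: 9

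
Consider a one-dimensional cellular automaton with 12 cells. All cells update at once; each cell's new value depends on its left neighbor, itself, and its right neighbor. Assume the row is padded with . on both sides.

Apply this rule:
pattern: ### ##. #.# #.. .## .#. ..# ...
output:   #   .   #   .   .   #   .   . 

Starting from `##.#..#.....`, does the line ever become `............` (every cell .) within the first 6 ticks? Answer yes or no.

no

tick 1: ..##..#.....
tick 2: ......#.....
tick 3: ......#.....  (fixed point — unchanged through tick 6)
tick 6 is ......#....., still not uniform .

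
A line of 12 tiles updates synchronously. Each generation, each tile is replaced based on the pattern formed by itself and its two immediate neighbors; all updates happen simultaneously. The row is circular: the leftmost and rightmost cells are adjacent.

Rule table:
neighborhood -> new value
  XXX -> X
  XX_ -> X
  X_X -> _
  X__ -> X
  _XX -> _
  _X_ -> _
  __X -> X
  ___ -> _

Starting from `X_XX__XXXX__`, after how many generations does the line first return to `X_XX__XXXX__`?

generation 1: ___XXX_XXXXX
generation 2: X_X_XX__XXXX
generation 3: X____XXX_XXX
generation 4: XX__X_XX__XX
generation 5: XXXX___XXX_X
generation 6: XXXXX_X_XX__
generation 7: _XXXX____XXX
generation 8: __XXXX__X_XX
generation 9: XX_XXXXX___X
generation 10: XX__XXXXX_X_
generation 11: _XXX_XXXX___
generation 12: X_XX__XXXX__

12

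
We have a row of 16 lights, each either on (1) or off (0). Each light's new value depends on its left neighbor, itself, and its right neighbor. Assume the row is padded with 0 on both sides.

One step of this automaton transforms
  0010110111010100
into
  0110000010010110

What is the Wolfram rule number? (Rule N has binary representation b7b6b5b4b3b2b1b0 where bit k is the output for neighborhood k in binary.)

150

position 8: 111 → 1  (bit 7 = 1)
position 5: 110 → 0  (bit 6 = 0)
position 3: 101 → 0  (bit 5 = 0)
position 14: 100 → 1  (bit 4 = 1)
position 4: 011 → 0  (bit 3 = 0)
position 2: 010 → 1  (bit 2 = 1)
position 1: 001 → 1  (bit 1 = 1)
position 0: 000 → 0  (bit 0 = 0)
bits b7..b0 = 10010110 = 150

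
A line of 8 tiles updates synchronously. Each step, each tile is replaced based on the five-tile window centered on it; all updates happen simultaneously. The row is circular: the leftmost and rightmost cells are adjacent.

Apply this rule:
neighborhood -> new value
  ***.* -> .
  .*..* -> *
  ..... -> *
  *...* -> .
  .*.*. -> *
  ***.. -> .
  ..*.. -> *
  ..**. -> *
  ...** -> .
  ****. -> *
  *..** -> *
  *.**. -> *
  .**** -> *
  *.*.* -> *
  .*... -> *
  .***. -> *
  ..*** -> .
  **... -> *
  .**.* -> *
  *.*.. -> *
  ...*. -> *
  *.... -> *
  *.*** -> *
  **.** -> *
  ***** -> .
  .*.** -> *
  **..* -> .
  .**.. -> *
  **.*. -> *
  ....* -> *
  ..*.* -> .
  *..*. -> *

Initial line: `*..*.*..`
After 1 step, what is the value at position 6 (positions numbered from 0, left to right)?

*

***.****
position 6 holds *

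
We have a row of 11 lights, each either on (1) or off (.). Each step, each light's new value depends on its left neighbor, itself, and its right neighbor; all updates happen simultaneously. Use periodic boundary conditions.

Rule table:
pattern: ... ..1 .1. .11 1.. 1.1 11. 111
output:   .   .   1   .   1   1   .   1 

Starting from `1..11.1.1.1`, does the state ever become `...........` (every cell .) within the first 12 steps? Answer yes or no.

no

.1...11111.
.11...111.1
1..1...1.11
.1.11..11.1
111..1...11
11.1.11...1
1.111..1...
11.1.1.11..
..11111..1.
...111.1.11
1...1.111..
11..11.1.1.
step 12 is 11..11.1.1., still not uniform .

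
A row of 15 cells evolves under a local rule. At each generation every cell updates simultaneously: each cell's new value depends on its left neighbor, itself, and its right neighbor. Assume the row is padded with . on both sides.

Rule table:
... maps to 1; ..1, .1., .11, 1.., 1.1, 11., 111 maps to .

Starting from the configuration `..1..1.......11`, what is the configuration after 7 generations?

1......11111...

generation 1: 1......11111...
generation 2: ..1111.......11
generation 3: 1......11111...  (repeats generation 1; period 2)
generation 7: 1......11111...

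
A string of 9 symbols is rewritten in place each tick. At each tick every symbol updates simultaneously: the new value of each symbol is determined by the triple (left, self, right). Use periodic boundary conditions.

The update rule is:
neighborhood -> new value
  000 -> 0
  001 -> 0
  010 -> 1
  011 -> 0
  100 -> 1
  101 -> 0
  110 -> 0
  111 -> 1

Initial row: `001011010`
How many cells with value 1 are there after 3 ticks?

2

tick 1: 001000011
tick 2: 101100000
tick 3: 100010000
count of 1: 2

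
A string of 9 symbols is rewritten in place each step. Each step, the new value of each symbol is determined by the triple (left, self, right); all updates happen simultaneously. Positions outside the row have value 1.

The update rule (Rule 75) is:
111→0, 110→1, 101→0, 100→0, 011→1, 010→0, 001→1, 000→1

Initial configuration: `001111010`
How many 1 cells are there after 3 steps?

4

011001000
011010011
011000110
count of 1: 4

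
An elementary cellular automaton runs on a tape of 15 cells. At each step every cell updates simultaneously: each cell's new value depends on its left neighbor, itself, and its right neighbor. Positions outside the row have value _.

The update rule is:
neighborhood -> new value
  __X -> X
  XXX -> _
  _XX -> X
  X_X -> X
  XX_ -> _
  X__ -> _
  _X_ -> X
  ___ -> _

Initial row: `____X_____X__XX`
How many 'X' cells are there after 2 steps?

___XX____XX_XX_
__XX____XX_XX__
count of X: 6

6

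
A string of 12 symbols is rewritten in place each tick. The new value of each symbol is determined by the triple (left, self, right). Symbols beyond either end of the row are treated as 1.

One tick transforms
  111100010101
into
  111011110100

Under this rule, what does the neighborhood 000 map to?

At position 5 the neighborhood is 000; the next row has 1 there.

1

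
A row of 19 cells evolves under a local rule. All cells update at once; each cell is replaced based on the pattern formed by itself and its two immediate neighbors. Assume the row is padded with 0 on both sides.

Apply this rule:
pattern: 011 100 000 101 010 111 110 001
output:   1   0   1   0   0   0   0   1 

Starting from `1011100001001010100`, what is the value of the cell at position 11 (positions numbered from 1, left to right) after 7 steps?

0010001110010000001
1100111000100111110
1001100011001100000
0011001110011001111
1110011000110011000
1000110011100110011
0011100110001100110
position 11 holds 0

0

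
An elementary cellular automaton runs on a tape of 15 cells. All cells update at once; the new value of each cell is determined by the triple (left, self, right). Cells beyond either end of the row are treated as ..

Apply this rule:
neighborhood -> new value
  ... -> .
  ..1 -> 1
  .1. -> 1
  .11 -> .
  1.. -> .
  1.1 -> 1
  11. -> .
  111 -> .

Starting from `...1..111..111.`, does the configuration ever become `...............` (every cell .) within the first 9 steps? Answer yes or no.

no

..11.1....1....
.1..11...11....
11.1....1......
..11...11......
.1....1........
11...11........
....1..........
...11..........
..1............
step 9 is ..1............, still not uniform .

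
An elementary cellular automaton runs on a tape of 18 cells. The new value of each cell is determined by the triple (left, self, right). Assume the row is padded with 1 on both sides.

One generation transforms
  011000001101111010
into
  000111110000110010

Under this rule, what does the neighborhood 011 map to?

At position 1 the neighborhood is 011; the next row has 0 there.

0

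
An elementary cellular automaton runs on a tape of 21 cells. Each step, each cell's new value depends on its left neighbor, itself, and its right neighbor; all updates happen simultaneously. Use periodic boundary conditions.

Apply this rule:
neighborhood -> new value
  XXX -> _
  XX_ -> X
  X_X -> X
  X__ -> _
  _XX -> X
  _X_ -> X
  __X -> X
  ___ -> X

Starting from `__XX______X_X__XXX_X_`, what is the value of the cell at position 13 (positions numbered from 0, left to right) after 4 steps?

XXXX_XXXXXXXX_XX_XXX_
X__XXX______XXXXXX_XX
X_XX_X_XXXXXX____XXX_
XXXXXXXX____X_XXXX_XX
position 13 holds _

_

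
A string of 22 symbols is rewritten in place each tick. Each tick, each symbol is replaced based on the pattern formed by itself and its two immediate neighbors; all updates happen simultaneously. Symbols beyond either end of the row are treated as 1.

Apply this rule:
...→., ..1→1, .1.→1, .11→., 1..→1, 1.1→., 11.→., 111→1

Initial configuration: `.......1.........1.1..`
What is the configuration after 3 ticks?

1.....111.......11.111
.1...1.1.1.....1....11
.11.11.1.11...111..1.1

.11.11.1.11...111..1.1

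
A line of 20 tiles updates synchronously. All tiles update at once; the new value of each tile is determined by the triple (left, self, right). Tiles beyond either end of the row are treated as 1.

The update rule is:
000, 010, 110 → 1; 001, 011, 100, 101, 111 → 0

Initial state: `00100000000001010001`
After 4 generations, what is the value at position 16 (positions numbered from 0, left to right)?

0

00101111111101010100
00100000000101010100
00101111110101010100
00100000010101010100
position 16 holds 0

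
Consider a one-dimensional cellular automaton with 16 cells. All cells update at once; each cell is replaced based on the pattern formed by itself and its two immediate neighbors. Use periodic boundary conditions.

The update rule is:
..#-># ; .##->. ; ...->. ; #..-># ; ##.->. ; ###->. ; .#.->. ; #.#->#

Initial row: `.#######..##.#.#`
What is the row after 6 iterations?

iteration 1: #.......##..#.#.
iteration 2: .#.....#..##.#.#
iteration 3: #.#...#.##..#.#.
iteration 4: .#.#.#.#..##.#.#
iteration 5: #.#.#.#.##..#.#.
iteration 6: .#.#.#.#..##.#.#

.#.#.#.#..##.#.#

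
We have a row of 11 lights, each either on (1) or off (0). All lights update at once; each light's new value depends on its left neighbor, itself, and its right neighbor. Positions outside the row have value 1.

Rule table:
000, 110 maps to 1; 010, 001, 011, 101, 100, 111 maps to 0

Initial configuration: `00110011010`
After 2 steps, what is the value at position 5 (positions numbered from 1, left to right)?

step 1: 00010001000
step 2: 01000100010
position 5 holds 0

0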